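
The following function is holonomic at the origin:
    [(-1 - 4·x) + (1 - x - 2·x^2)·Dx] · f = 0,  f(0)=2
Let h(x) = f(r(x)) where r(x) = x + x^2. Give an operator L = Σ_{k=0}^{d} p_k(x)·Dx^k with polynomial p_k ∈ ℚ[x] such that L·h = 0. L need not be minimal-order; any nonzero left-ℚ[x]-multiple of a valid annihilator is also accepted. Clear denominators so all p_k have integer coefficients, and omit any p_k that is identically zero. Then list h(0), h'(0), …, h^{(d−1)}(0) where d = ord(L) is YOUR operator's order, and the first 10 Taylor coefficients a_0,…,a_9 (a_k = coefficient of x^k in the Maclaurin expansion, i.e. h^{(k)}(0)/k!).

f: a_k = 2, 2, 6, 10, 22, 42, 86, 170, 342, 682, …
Change of var in L_f (x↦r) gives L₀.
L = (1 + 6·x + 12·x^2 + 8·x^3) + (-1 + x + 3·x^2 + 4·x^3 + 2·x^4)·Dx  (order 1).
h: a_k = 2, 2, 8, 22, 58, 160, 438, 1194, 3264, 8918, …
ICs: h(0) = 2.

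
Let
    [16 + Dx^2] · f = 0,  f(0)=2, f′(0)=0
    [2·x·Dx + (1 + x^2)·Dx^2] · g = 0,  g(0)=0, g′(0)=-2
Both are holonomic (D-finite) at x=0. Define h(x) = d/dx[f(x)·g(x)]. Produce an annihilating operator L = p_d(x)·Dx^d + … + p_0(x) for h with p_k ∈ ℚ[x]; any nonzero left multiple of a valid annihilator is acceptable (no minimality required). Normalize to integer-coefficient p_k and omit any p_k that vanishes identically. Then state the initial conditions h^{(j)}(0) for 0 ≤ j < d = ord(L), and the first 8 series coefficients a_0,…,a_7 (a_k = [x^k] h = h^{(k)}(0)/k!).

f: a_k = 2, 0, -16, 0, 64/3, 0, -512/45, 0, …
g: a_k = 0, -2, 0, 2/3, 0, -2/5, 0, 2/7, …
Product ⇒ symmetric product L₀, ord ≤ 4.
h₀' ⇒ L via d/dx closure of L₀.
L = (32960 + 157056·x^2 + 319424·x^4 + 359424·x^6 + 242688·x^8 + 94208·x^10 + 16384·x^12) + (6752·x + 28736·x^3 + 49120·x^5 + 43520·x^7 + 20480·x^9 + 4096·x^11)·Dx + (3420 + 17320·x^2 + 37356·x^4 + 44272·x^6 + 30848·x^8 + 12032·x^10 + 2048·x^12)·Dx^2 + (422·x + 1796·x^3 + 3070·x^5 + 2720·x^7 + 1280·x^9 + 256·x^11)·Dx^3 + (85 + 469·x^2 + 1087·x^4 + 1363·x^6 + 980·x^8 + 384·x^10 + 64·x^12)·Dx^4  (order 4).
h: a_k = -4, 0, 100, 0, -812/3, 0, 13844/45, 0, …
ICs: h(0) = -4, h′(0) = 0, h′′(0) = 200, h′′′(0) = 0.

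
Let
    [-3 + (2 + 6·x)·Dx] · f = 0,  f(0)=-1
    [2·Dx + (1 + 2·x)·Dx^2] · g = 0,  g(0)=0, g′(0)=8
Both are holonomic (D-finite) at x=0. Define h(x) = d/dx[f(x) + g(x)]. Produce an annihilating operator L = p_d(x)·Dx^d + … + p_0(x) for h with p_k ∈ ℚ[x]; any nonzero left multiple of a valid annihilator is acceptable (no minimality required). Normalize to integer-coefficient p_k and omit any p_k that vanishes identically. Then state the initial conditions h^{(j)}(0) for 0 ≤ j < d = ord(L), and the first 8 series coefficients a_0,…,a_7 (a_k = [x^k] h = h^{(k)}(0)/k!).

f: a_k = -1, -3/2, 9/8, -27/16, 405/128, -1701/256, 15309/1024, -72171/2048, …
g: a_k = 0, 8, -8, 32/3, -16, 128/5, -128/3, 512/7, …
L₀ := lclm(L_f,L_g); ord L₀ ≤ 1+2.
h=h₀': d/dx-closure on L₀ ⇒ L.
L = (-6 + 36·x) + (5 + 84·x + 180·x^2)·Dx + (2 + 22·x + 72·x^2 + 72·x^3)·Dx^2  (order 2).
h: a_k = 13/2, -55/4, 431/16, -1643/32, 24263/256, -85145/512, 543379/2048, -1379635/4096, …
ICs: h(0) = 13/2, h′(0) = -55/4.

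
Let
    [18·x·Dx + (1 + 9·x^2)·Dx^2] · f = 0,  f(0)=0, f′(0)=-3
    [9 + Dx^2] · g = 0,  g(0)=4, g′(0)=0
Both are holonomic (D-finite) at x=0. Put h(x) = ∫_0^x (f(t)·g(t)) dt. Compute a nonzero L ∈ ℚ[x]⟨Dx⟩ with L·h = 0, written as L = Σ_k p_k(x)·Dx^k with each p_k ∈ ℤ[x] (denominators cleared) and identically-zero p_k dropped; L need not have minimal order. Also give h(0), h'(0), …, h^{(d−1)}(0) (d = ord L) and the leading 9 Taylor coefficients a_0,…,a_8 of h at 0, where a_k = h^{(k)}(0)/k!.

L = (810 + 18954·x^2 + 72171·x^4 + 236196·x^6 + 531441·x^8)·Dx + (972·x + 14580·x^3 + 78732·x^5 + 236196·x^7)·Dx^2 + (108 + 2592·x^2 + 13122·x^4 + 52488·x^6 + 118098·x^8)·Dx^3 + (108·x + 1620·x^3 + 8748·x^5 + 26244·x^7)·Dx^4 + (2 + 54·x^2 + 567·x^4 + 2916·x^6 + 6561·x^8)·Dx^5  (order 5).
h: a_k = 0, 0, -6, 0, 45/2, 0, -1323/20, 0, 316143/1120, …
ICs: h(0) = 0, h′(0) = 0, h′′(0) = -12, h′′′(0) = 0, h′′′′(0) = 540.

f: a_k = 0, -3, 0, 9, 0, -243/5, 0, 2187/7, 0, …
g: a_k = 4, 0, -18, 0, 27/2, 0, -81/20, 0, 729/1120, …
h₀=f·g: eliminate ⇒ L₀, order ≤ 2·2.
h=∫₀ˣh₀: take L = L₀·Dx.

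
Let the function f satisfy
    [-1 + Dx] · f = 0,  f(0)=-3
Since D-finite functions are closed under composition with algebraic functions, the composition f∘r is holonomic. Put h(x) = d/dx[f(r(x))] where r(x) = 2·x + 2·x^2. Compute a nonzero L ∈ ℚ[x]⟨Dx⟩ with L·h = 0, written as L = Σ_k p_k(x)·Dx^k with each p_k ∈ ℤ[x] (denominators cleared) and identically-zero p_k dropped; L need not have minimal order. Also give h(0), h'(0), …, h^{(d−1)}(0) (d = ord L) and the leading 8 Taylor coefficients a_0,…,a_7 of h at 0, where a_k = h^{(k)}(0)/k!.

L = (4 + 8·x + 8·x^2) + (-1 - 2·x)·Dx  (order 1).
h: a_k = -6, -24, -48, -80, -104, -608/5, -1856/15, -12224/105, …
ICs: h(0) = -6.

f: a_k = -3, -3, -3/2, -1/2, -1/8, -1/40, -1/240, -1/1680, …
L₀ from L_f via x↦r, Dx↦r'^{-1}Dx.
h₀' ⇒ L via d/dx closure of L₀.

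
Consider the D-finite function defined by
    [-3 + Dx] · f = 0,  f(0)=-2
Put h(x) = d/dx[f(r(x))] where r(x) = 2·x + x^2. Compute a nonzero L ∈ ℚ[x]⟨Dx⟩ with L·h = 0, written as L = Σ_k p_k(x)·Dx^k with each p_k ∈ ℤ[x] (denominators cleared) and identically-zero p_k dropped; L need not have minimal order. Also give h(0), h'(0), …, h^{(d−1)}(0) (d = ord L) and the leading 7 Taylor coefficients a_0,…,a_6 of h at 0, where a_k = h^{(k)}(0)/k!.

f: a_k = -2, -6, -9, -9, -27/4, -81/20, -81/40, …
h₀=f(r): pull back L_f along r ⇒ L₀.
Differentiate: ansatz ord ≤ ord L₀ ⇒ L.
L = (7 + 12·x + 6·x^2) + (-1 - x)·Dx  (order 1).
h: a_k = -12, -84, -324, -900, -1998, -18738/5, -30726/5, …
ICs: h(0) = -12.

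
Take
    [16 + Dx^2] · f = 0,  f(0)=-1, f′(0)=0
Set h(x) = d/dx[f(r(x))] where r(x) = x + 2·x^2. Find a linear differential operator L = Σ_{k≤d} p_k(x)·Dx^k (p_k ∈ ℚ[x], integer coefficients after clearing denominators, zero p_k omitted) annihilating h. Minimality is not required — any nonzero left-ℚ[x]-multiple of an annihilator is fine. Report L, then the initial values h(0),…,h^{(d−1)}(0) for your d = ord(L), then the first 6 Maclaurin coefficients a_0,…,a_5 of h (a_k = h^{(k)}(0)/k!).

f: a_k = -1, 0, 8, 0, -32/3, 0, …
Substitute x→r, Dx→(1/r')Dx; clear ⇒ L₀.
Derive L from L₀ (diff closure).
L = (64 + 256·x + 1536·x^2 + 4096·x^3 + 4096·x^4) + (-12 - 48·x)·Dx + (1 + 8·x + 16·x^2)·Dx^2  (order 2).
h: a_k = 0, 16, 96, 256/3, -1280/3, -22528/15, …
ICs: h(0) = 0, h′(0) = 16.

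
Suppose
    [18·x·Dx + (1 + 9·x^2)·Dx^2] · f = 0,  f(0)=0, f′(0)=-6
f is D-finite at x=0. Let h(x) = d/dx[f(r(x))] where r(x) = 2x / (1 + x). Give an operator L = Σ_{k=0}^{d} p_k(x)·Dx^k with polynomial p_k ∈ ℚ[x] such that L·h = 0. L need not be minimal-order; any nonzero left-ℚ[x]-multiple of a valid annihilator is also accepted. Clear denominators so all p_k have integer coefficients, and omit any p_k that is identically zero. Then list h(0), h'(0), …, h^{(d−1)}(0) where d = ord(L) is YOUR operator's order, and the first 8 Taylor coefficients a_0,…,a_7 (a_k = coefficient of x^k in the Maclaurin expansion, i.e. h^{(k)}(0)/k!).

L = (2 + 74·x) + (1 + 2·x + 37·x^2)·Dx  (order 1).
h: a_k = -12, 24, 396, -1680, -11292, 84744, 248316, -3632160, …
ICs: h(0) = -12.

f: a_k = 0, -6, 0, 18, 0, -486/5, 0, 4374/7, …
h₀=f(r): pull back L_f along r ⇒ L₀.
Derive L from L₀ (diff closure).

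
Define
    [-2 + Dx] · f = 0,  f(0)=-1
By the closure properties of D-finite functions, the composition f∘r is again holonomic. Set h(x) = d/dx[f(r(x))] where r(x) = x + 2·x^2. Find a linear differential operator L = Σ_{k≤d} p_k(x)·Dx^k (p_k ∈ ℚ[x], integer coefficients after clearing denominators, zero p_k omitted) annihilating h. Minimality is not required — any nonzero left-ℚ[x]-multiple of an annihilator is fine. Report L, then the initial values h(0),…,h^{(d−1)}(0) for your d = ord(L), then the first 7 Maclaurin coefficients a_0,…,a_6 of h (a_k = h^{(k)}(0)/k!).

L = (6 + 16·x + 32·x^2) + (-1 - 4·x)·Dx  (order 1).
h: a_k = -2, -12, -28, -200/3, -108, -2648/15, -10424/45, …
ICs: h(0) = -2.

f: a_k = -1, -2, -2, -4/3, -2/3, -4/15, -4/45, …
Change of var in L_f (x↦r) gives L₀.
h₀' ⇒ L via d/dx closure of L₀.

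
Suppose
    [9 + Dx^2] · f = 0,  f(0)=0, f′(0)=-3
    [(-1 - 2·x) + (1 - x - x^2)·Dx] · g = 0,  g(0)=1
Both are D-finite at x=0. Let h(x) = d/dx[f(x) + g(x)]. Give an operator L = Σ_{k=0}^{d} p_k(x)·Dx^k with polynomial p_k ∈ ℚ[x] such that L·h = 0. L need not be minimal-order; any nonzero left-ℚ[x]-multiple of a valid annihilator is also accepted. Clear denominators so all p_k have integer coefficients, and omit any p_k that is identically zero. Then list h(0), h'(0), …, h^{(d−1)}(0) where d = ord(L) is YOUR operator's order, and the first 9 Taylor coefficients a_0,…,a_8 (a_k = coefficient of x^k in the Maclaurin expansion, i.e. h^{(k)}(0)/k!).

L = (468 + 1026·x + 1170·x^2 + 450·x^3 + 630·x^4 + 486·x^5 + 162·x^6) + (-81 - 63·x + 252·x^2 + 45·x^3 - 90·x^4 + 153·x^5 + 189·x^6 + 54·x^7)·Dx + (52 + 114·x + 130·x^2 + 50·x^3 + 70·x^4 + 54·x^5 + 18·x^6)·Dx^2 + (-9 - 7·x + 28·x^2 + 5·x^3 - 10·x^4 + 17·x^5 + 21·x^6 + 6·x^7)·Dx^3  (order 3).
h: a_k = -2, 4, 45/2, 20, 239/8, 78, 12003/80, 272, 2215413/4480, …
ICs: h(0) = -2, h′(0) = 4, h′′(0) = 45.

f: a_k = 0, -3, 0, 9/2, 0, -81/40, 0, 243/560, 0, …
g: a_k = 1, 1, 2, 3, 5, 8, 13, 21, 34, …
Weyl lclm of L_f,L_g ⇒ L₀ (ord ≤ 3).
Derive L from L₀ (diff closure).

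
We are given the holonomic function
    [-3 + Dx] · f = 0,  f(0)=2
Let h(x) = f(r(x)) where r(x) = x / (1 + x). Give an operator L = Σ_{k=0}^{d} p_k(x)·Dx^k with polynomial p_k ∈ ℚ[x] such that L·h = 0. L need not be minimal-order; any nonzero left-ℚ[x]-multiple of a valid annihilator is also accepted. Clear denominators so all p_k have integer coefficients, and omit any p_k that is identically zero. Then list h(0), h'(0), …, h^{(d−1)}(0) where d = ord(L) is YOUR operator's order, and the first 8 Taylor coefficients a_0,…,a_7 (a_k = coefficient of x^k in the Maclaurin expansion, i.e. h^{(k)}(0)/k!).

L = -3 + (1 + 2·x + x^2)·Dx  (order 1).
h: a_k = 2, 6, 3, -3, 3/4, 21/20, -69/40, 411/280, …
ICs: h(0) = 2.

f: a_k = 2, 6, 9, 9, 27/4, 81/20, 81/40, 243/280, …
f∘r: x↦r, Dx↦Dx/r' in L_f ⇒ L₀.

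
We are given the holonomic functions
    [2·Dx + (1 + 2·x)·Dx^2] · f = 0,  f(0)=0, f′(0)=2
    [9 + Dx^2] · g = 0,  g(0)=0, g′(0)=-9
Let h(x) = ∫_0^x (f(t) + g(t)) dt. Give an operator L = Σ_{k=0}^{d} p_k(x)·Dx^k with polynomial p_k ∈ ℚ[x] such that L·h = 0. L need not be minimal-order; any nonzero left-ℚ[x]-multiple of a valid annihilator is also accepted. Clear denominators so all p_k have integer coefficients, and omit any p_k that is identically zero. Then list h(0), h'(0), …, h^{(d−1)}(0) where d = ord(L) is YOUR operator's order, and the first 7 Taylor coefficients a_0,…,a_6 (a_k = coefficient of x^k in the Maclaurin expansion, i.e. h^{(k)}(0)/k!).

L = (594 + 648·x + 648·x^2)·Dx^2 + (153 + 630·x + 972·x^2 + 648·x^3)·Dx^3 + (66 + 72·x + 72·x^2)·Dx^4 + (17 + 70·x + 108·x^2 + 72·x^3)·Dx^5  (order 5).
h: a_k = 0, 0, -7/2, -2/3, 97/24, -4/5, 13/240, …
ICs: h(0) = 0, h′(0) = 0, h′′(0) = -7, h′′′(0) = -4, h′′′′(0) = 97.

f: a_k = 0, 2, -2, 8/3, -4, 32/5, -32/3, …
g: a_k = 0, -9, 0, 27/2, 0, -243/40, 0, …
h₀=f+g: left-lcm gives L₀, ord ≤ 4.
∫: right-multiply L₀ by Dx.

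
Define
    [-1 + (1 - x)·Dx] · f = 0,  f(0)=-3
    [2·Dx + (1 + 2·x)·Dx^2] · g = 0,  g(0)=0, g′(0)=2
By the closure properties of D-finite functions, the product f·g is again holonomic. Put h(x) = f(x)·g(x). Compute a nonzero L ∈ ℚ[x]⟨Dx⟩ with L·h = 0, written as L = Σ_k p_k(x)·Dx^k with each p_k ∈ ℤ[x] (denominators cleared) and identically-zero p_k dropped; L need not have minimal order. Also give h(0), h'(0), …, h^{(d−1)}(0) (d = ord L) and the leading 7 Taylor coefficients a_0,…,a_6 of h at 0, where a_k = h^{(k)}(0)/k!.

f: a_k = -3, -3, -3, -3, -3, -3, -3, …
g: a_k = 0, 2, -2, 8/3, -4, 32/5, -32/3, …
h₀=f·g: eliminate ⇒ L₀, order ≤ 1·2.
L = 2 + 6·x·Dx + (-1 - x + 2·x^2)·Dx^2  (order 2).
h: a_k = 0, -6, 0, -8, 4, -76/5, 84/5, …
ICs: h(0) = 0, h′(0) = -6.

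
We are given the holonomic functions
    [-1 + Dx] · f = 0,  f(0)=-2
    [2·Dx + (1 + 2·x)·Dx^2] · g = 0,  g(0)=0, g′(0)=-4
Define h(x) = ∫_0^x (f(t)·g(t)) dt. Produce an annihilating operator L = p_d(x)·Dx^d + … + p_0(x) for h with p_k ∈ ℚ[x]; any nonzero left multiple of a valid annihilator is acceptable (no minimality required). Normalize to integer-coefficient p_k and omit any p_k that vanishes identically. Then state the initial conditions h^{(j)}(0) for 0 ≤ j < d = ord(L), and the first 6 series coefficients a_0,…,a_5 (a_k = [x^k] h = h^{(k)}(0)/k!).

L = (-1 + 2·x)·Dx - 4·x·Dx^2 + (1 + 2·x)·Dx^3  (order 3).
h: a_k = 0, 0, 4, 0, 5/3, -8/5, …
ICs: h(0) = 0, h′(0) = 0, h′′(0) = 8.

f: a_k = -2, -2, -1, -1/3, -1/12, -1/60, …
g: a_k = 0, -4, 4, -16/3, 8, -64/5, …
Product ⇒ symmetric product L₀, ord ≤ 2.
∫: right-multiply L₀ by Dx.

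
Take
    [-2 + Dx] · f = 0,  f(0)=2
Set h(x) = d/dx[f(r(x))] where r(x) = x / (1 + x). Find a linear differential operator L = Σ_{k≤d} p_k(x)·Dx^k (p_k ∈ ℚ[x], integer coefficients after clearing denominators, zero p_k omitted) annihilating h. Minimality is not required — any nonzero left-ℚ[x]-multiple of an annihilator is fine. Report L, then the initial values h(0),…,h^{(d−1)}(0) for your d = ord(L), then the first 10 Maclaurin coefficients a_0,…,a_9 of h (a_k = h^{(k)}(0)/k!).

f: a_k = 2, 4, 4, 8/3, 4/3, 8/15, 8/45, 16/315, 4/315, 8/2835, …
h₀=f(r): pull back L_f along r ⇒ L₀.
Derive L from L₀ (diff closure).
L = -2·x + (-1 - 2·x - x^2)·Dx  (order 1).
h: a_k = 4, 0, -4, 16/3, -4, 16/15, 20/9, -512/105, 284/45, -17984/2835, …
ICs: h(0) = 4.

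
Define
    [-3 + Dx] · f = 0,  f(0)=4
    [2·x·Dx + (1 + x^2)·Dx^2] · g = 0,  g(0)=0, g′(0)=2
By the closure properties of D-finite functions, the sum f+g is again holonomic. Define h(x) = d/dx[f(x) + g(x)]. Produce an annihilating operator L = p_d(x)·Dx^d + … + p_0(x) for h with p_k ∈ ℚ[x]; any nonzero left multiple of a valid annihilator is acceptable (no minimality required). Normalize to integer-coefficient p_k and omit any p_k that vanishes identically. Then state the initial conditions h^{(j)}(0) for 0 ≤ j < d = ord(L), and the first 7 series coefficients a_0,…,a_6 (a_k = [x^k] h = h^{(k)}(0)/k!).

f: a_k = 4, 12, 18, 18, 27/2, 81/10, 81/20, …
g: a_k = 0, 2, 0, -2/3, 0, 2/5, 0, …
f+g: L₀ = lclm(L_f,L_g), ord ≤ 1+2.
Differentiate: ansatz ord ≤ ord L₀ ⇒ L.
L = (6 - 18·x - 18·x^2 - 18·x^3) + (-11 - 12·x^2 - 9·x^4)·Dx + (3 + 2·x + 6·x^2 + 2·x^3 + 3·x^4)·Dx^2  (order 2).
h: a_k = 14, 36, 52, 54, 85/2, 243/10, 203/20, …
ICs: h(0) = 14, h′(0) = 36.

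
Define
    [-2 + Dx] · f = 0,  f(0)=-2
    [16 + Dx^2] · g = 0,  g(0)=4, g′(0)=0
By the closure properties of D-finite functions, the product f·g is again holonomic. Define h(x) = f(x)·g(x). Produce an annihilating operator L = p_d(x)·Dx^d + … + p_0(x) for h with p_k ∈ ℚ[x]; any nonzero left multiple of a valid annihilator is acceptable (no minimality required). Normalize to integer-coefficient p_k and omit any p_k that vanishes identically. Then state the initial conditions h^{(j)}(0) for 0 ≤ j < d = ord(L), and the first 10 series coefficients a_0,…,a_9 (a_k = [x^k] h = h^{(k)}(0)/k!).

f: a_k = -2, -4, -4, -8/3, -4/3, -8/15, -8/45, -16/315, -4/315, -8/2835, …
g: a_k = 4, 0, -32, 0, 128/3, 0, -1024/45, 0, 2048/315, 0, …
L₀ := L_f ⊗_s L_g (sym. prod.), ord ≤ 2.
L = 20 - 4·Dx + Dx^2  (order 2).
h: a_k = -8, -16, 48, 352/3, 112/3, -1312/15, -416/5, -1856/315, 8432/315, 38368/2835, …
ICs: h(0) = -8, h′(0) = -16.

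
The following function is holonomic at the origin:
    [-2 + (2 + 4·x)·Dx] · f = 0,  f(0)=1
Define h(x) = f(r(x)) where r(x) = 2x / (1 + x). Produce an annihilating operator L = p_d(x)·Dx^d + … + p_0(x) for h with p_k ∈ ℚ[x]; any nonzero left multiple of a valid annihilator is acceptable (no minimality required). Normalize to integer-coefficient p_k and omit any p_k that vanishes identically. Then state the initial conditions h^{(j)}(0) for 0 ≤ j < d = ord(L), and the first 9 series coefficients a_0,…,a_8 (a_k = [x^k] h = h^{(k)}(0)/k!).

f: a_k = 1, 1, -1/2, 1/2, -5/8, 7/8, -21/16, 33/16, -429/128, …
L₀ from L_f via x↦r, Dx↦r'^{-1}Dx.
L = -2 + (1 + 6·x + 5·x^2)·Dx  (order 1).
h: a_k = 1, 2, -4, 10, -30, 102, -376, 1462, -5900, …
ICs: h(0) = 1.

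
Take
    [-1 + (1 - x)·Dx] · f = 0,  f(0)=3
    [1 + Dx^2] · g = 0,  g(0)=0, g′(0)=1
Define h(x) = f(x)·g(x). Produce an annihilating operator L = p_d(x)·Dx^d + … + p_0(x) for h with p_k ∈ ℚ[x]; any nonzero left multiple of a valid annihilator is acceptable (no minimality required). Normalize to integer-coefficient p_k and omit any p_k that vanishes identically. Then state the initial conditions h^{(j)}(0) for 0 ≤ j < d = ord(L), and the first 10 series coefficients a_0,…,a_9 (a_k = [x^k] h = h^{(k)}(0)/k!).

L = (-1 + x) + 2·Dx + (-1 + x)·Dx^2  (order 2).
h: a_k = 0, 3, 3, 5/2, 5/2, 101/40, 101/40, 4241/1680, 4241/1680, 305353/120960, …
ICs: h(0) = 0, h′(0) = 3.

f: a_k = 3, 3, 3, 3, 3, 3, 3, 3, 3, 3, …
g: a_k = 0, 1, 0, -1/6, 0, 1/120, 0, -1/5040, 0, 1/362880, …
Sym-product of L_f,L_g gives L₀ (≤ ord 2).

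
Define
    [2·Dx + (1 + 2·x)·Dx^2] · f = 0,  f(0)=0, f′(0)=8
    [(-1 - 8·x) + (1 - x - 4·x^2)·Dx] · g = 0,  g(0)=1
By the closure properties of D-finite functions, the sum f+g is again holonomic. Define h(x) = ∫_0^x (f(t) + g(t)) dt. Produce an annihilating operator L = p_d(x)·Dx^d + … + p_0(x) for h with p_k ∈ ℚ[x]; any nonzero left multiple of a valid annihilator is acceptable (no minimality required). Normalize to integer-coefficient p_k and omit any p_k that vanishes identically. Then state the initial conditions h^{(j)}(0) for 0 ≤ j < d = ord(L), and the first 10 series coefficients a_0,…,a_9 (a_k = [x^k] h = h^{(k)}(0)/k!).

f: a_k = 0, 8, -8, 32/3, -16, 128/5, -128/3, 512/7, -128, 2048/9, …
g: a_k = 1, 1, 5, 9, 29, 65, 181, 441, 1165, 2929, …
h₀=f+g: left-lcm gives L₀, ord ≤ 3.
Integrate: L := L₀·Dx.
L = (-94 - 644·x - 1664·x^2 - 1920·x^3 - 1536·x^4)·Dx^2 + (-23 - 324·x - 1448·x^2 - 3072·x^3 - 3904·x^4 - 2560·x^5)·Dx^3 + (6 + 35·x + 53·x^2 - 98·x^3 - 528·x^4 - 864·x^5 - 512·x^6)·Dx^4  (order 4).
h: a_k = 0, 1, 9/2, -1, 59/12, 13/5, 151/10, 415/21, 3599/56, 1037/9, …
ICs: h(0) = 0, h′(0) = 1, h′′(0) = 9, h′′′(0) = -6.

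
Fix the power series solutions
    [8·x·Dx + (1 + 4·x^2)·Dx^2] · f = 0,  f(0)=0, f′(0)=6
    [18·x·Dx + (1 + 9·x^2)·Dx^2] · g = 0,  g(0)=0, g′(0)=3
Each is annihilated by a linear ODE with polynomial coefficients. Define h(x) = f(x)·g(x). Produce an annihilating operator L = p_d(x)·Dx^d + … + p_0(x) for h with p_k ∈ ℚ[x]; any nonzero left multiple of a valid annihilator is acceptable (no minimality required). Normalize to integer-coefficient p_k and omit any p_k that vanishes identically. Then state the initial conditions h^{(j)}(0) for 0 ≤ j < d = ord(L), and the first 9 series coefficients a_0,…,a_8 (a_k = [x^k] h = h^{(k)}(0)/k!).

f: a_k = 0, 6, 0, -8, 0, 96/5, 0, -384/7, 0, …
g: a_k = 0, 3, 0, -9, 0, 243/5, 0, -2187/7, 0, …
f·g: L₀ = L_f ⊗_s L_g, ord ≤ 2·2.
L = (-864·x - 18720·x^3 - 82944·x^5 + 134784·x^7 + 1119744·x^9)·Dx + (-52 - 3036·x^2 - 33696·x^4 - 72576·x^6 + 471744·x^8 + 1679616·x^10)·Dx^2 + (-104·x - 2072·x^3 - 11232·x^5 + 13968·x^7 + 269568·x^9 + 559872·x^11)·Dx^3 + (-1 - 26·x^2 - 205·x^4 + 7380·x^8 + 33696·x^10 + 46656·x^12)·Dx^4  (order 4).
h: a_k = 0, 0, 18, 0, -78, 0, 2106/5, 0, -91026/35, …
ICs: h(0) = 0, h′(0) = 0, h′′(0) = 36, h′′′(0) = 0.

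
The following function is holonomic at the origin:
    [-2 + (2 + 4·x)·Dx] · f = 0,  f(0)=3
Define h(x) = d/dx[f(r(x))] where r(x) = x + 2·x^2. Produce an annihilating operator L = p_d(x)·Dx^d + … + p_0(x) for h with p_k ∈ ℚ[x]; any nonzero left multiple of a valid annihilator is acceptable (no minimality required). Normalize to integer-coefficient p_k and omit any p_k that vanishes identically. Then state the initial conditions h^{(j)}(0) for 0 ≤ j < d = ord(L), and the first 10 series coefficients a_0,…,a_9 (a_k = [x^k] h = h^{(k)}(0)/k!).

L = 3 + (-1 - 6·x - 12·x^2 - 16·x^3)·Dx  (order 1).
h: a_k = 3, 9, -27/2, 9/2, 225/8, -513/8, 441/16, 2601/16, -51111/128, 23715/128, …
ICs: h(0) = 3.

f: a_k = 3, 3, -3/2, 3/2, -15/8, 21/8, -63/16, 99/16, -1287/128, 2145/128, …
L₀ from L_f via x↦r, Dx↦r'^{-1}Dx.
h₀' ⇒ L via d/dx closure of L₀.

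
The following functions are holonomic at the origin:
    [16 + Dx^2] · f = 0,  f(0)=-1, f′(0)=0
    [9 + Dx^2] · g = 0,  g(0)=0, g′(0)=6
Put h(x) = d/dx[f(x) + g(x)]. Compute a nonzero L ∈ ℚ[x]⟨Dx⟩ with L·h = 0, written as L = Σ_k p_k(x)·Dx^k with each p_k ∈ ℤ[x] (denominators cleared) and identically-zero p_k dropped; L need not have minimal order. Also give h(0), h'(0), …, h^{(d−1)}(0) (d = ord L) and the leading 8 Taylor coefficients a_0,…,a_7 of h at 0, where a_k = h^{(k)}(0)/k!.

f: a_k = -1, 0, 8, 0, -32/3, 0, 256/45, 0, …
g: a_k = 0, 6, 0, -9, 0, 81/20, 0, -243/280, …
Weyl lclm of L_f,L_g ⇒ L₀ (ord ≤ 4).
Derive L from L₀ (diff closure).
L = 144 + 25·Dx^2 + Dx^4  (order 4).
h: a_k = 6, 16, -27, -128/3, 81/4, 512/15, -243/40, -4096/315, …
ICs: h(0) = 6, h′(0) = 16, h′′(0) = -54, h′′′(0) = -256.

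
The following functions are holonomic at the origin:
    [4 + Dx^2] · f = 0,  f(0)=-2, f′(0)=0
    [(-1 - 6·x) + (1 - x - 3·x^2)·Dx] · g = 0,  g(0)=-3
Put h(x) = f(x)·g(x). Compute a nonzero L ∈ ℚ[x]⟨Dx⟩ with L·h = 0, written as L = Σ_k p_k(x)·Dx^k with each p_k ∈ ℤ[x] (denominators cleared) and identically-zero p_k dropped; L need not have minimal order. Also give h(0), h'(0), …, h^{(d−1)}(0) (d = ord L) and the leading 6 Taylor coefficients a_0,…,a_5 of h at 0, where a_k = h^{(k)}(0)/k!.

f: a_k = -2, 0, 4, 0, -4/3, 0, …
g: a_k = -3, -3, -12, -21, -57, -120, …
L₀ := L_f ⊗_s L_g (sym. prod.), ord ≤ 2.
L = (2 + 4·x + 12·x^2) + (2 + 12·x)·Dx + (-1 + x + 3·x^2)·Dx^2  (order 2).
h: a_k = 6, 6, 12, 30, 70, 160, …
ICs: h(0) = 6, h′(0) = 6.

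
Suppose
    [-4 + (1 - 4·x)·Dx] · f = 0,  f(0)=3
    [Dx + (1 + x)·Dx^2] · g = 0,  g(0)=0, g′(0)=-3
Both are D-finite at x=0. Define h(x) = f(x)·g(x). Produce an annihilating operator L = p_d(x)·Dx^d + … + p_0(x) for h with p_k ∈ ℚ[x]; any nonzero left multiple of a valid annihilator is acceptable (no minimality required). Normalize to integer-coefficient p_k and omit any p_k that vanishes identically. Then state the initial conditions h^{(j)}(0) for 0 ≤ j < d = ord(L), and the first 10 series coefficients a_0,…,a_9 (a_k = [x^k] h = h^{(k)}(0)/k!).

f: a_k = 3, 12, 48, 192, 768, 3072, 12288, 49152, 196608, 786432, …
g: a_k = 0, -3, 3/2, -1, 3/4, -3/5, 1/2, -3/7, 3/8, -1/3, …
Sym-product of L_f,L_g gives L₀ (≤ ord 2).
L = 4 + (7 + 12·x)·Dx + (-1 + 3·x + 4·x^2)·Dx^2  (order 2).
h: a_k = 0, -9, -63/2, -129, -2055/4, -10284/5, -82257/10, -1151643/35, -36852261/280, -36852331/70, …
ICs: h(0) = 0, h′(0) = -9.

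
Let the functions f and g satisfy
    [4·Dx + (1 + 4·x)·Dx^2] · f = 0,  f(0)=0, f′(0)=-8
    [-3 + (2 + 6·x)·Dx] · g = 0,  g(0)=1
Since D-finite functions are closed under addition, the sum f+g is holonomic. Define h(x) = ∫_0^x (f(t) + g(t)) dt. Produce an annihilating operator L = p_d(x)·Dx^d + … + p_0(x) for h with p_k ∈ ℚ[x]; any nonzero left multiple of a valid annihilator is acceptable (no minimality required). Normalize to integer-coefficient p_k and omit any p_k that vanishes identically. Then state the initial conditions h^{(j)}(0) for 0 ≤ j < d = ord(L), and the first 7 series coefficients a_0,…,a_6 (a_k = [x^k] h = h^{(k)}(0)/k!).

f: a_k = 0, -8, 16, -128/3, 128, -2048/5, 4096/3, …
g: a_k = 1, 3/2, -9/8, 27/16, -405/128, 1701/256, -15309/1024, …
f+g: L₀ = lclm(L_f,L_g), ord ≤ 2+1.
h=∫h₀ ⇒ L = L₀·Dx.
L = (84 + 144·x)·Dx^2 + (101 + 552·x + 720·x^2)·Dx^3 + (10 + 94·x + 288·x^2 + 288·x^3)·Dx^4  (order 4).
h: a_k = 0, 1, -13/4, 119/24, -1967/192, 15979/640, -515783/7680, …
ICs: h(0) = 0, h′(0) = 1, h′′(0) = -13/2, h′′′(0) = 119/4.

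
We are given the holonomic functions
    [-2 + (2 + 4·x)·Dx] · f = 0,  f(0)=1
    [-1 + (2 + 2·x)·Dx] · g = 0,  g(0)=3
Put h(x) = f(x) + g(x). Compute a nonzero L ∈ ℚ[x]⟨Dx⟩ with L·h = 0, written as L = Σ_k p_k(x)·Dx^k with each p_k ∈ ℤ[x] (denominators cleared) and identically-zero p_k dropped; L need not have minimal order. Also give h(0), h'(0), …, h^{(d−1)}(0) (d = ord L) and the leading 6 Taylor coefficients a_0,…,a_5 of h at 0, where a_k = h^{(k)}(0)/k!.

f: a_k = 1, 1, -1/2, 1/2, -5/8, 7/8, …
g: a_k = 3, 3/2, -3/8, 3/16, -15/128, 21/256, …
h₀=f+g: left-lcm gives L₀, ord ≤ 2.
L = -1 + (3 + 4·x)·Dx + (2 + 6·x + 4·x^2)·Dx^2  (order 2).
h: a_k = 4, 5/2, -7/8, 11/16, -95/128, 245/256, …
ICs: h(0) = 4, h′(0) = 5/2.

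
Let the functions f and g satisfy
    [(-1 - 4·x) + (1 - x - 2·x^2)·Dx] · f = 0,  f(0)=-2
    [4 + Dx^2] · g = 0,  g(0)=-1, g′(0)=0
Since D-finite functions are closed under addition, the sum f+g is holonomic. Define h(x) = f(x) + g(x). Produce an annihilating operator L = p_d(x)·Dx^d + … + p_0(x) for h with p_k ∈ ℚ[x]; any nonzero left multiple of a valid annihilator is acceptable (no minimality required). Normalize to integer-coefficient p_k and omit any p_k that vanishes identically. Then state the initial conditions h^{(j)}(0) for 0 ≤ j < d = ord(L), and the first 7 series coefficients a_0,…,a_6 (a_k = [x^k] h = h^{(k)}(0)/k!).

L = (68 + 304·x + 200·x^2 + 320·x^3 + 160·x^4 + 128·x^5) + (-20 + 12·x + 24·x^2 + 8·x^3 + 48·x^4 + 96·x^5 + 64·x^6)·Dx + (17 + 76·x + 50·x^2 + 80·x^3 + 40·x^4 + 32·x^5)·Dx^2 + (-5 + 3·x + 6·x^2 + 2·x^3 + 12·x^4 + 24·x^5 + 16·x^6)·Dx^3  (order 3).
h: a_k = -3, -2, -4, -10, -68/3, -42, -3866/45, …
ICs: h(0) = -3, h′(0) = -2, h′′(0) = -8.

f: a_k = -2, -2, -6, -10, -22, -42, -86, …
g: a_k = -1, 0, 2, 0, -2/3, 0, 4/45, …
Weyl lclm of L_f,L_g ⇒ L₀ (ord ≤ 3).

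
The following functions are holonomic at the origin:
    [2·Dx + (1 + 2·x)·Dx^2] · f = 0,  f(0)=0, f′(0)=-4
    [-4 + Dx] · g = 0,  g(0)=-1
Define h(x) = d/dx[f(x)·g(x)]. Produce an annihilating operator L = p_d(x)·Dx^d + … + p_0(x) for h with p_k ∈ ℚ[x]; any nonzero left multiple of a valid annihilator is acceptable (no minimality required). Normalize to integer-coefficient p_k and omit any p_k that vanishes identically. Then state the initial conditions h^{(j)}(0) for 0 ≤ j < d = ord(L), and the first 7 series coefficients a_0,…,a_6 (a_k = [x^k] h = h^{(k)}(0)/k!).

f: a_k = 0, -4, 4, -16/3, 8, -64/5, 64/3, …
g: a_k = -1, -4, -8, -32/3, -32/3, -128/15, -256/45, …
Sym-product of L_f,L_g gives L₀ (≤ ord 2).
h₀' ⇒ L via d/dx closure of L₀.
L = (16 + 64·x + 128·x^2) + (-8 - 40·x - 64·x^2)·Dx + (1 + 6·x + 8·x^2)·Dx^2  (order 2).
h: a_k = 4, 24, 64, 96, 352/3, 256/3, 4352/45, …
ICs: h(0) = 4, h′(0) = 24.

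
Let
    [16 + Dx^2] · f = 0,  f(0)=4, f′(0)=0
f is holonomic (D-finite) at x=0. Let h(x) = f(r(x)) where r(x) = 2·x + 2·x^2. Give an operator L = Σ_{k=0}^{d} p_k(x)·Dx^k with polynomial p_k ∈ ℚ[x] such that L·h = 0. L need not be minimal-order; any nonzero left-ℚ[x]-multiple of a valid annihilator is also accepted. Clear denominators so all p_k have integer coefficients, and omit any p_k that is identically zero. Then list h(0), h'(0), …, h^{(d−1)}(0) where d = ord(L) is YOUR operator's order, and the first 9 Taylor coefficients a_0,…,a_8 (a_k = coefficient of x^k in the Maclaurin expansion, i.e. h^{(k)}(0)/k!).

L = (64 + 384·x + 768·x^2 + 512·x^3) - 2·Dx + (1 + 2·x)·Dx^2  (order 2).
h: a_k = 4, 0, -128, -256, 1664/3, 8192/3, 118784/45, -90112/15, -6141952/315, …
ICs: h(0) = 4, h′(0) = 0.

f: a_k = 4, 0, -32, 0, 128/3, 0, -1024/45, 0, 2048/315, …
Change of var in L_f (x↦r) gives L₀.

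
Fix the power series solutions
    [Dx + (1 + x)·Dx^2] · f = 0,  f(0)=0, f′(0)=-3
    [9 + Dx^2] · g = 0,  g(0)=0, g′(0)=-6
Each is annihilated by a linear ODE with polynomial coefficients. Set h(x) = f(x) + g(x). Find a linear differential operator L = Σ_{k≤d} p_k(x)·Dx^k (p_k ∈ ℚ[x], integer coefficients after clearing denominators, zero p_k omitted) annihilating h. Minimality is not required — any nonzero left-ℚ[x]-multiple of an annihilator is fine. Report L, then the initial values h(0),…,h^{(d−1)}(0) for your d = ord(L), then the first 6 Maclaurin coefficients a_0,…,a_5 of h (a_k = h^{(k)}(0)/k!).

L = (135 + 162·x + 81·x^2)·Dx + (99 + 261·x + 243·x^2 + 81·x^3)·Dx^2 + (15 + 18·x + 9·x^2)·Dx^3 + (11 + 29·x + 27·x^2 + 9·x^3)·Dx^4  (order 4).
h: a_k = 0, -9, 3/2, 8, 3/4, -93/20, …
ICs: h(0) = 0, h′(0) = -9, h′′(0) = 3, h′′′(0) = 48.

f: a_k = 0, -3, 3/2, -1, 3/4, -3/5, …
g: a_k = 0, -6, 0, 9, 0, -81/20, …
h₀=f+g: left-lcm gives L₀, ord ≤ 4.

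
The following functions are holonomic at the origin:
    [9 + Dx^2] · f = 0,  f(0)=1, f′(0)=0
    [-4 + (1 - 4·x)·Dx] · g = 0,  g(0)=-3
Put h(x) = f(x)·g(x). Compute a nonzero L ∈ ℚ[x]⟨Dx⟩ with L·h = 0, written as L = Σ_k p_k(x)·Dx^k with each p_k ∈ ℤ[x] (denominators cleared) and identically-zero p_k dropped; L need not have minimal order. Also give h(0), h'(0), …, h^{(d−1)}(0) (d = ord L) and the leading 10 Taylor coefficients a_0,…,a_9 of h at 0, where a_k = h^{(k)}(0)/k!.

f: a_k = 1, 0, -9/2, 0, 27/8, 0, -81/80, 0, 729/4480, 0, …
g: a_k = -3, -12, -48, -192, -768, -3072, -12288, -49152, -196608, -786432, …
Product ⇒ symmetric product L₀, ord ≤ 2.
L = (-9 + 36·x) + 8·Dx + (-1 + 4·x)·Dx^2  (order 2).
h: a_k = -3, -12, -69/2, -138, -4497/8, -4497/2, -719277/80, -719277/20, -644474379/4480, -644474379/1120, …
ICs: h(0) = -3, h′(0) = -12.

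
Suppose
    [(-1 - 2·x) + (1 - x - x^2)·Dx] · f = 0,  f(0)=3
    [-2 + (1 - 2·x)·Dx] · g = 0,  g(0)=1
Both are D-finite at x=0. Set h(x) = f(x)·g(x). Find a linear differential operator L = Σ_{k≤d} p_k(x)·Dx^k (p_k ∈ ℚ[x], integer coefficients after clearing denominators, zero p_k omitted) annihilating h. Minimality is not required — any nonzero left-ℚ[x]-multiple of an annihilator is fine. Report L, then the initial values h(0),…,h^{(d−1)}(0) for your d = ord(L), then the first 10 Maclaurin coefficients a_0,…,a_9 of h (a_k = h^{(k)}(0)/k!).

L = (-3 + 2·x + 6·x^2) + (1 - 3·x + x^2 + 2·x^3)·Dx  (order 1).
h: a_k = 3, 9, 24, 57, 129, 282, 603, 1269, 2640, 5445, …
ICs: h(0) = 3.

f: a_k = 3, 3, 6, 9, 15, 24, 39, 63, 102, 165, …
g: a_k = 1, 2, 4, 8, 16, 32, 64, 128, 256, 512, …
Product ⇒ symmetric product L₀, ord ≤ 1.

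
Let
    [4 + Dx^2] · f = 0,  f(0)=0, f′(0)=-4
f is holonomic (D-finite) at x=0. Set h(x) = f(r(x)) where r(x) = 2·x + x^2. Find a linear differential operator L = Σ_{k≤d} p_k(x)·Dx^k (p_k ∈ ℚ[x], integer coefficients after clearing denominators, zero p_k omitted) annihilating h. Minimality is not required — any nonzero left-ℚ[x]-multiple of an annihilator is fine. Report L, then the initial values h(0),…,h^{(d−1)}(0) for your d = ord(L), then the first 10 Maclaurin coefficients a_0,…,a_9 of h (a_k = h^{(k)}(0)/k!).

f: a_k = 0, -4, 0, 8/3, 0, -8/15, 0, 16/315, 0, -8/2835, …
h₀=f(r): pull back L_f along r ⇒ L₀.
L = (16 + 48·x + 48·x^2 + 16·x^3) - Dx + (1 + x)·Dx^2  (order 2).
h: a_k = 0, -8, -4, 64/3, 32, -16/15, -40, -11392/315, 64/45, 77552/2835, …
ICs: h(0) = 0, h′(0) = -8.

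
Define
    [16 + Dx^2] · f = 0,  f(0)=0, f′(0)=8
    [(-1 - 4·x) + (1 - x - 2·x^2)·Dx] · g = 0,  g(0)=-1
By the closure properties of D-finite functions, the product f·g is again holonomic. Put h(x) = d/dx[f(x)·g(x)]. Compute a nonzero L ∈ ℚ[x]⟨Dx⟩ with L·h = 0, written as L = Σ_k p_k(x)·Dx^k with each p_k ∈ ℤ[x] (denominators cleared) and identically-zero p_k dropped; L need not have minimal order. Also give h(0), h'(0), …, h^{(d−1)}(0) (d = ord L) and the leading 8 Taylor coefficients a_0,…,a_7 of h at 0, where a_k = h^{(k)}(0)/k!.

f: a_k = 0, 8, 0, -64/3, 0, 256/15, 0, -2048/315, …
g: a_k = -1, -1, -3, -5, -11, -21, -43, -85, …
f·g: L₀ = L_f ⊗_s L_g, ord ≤ 2·1.
Derive L from L₀ (diff closure).
L = (4 - 128·x - 192·x^2 + 256·x^3 + 256·x^4) + (-5 - 12·x + 48·x^2 + 64·x^3)·Dx + (3 - 7·x - 10·x^2 + 16·x^3 + 16·x^4)·Dx^2  (order 2).
h: a_k = -8, -16, -8, -224/3, -616/3, -2352/5, -9704/9, -783296/315, …
ICs: h(0) = -8, h′(0) = -16.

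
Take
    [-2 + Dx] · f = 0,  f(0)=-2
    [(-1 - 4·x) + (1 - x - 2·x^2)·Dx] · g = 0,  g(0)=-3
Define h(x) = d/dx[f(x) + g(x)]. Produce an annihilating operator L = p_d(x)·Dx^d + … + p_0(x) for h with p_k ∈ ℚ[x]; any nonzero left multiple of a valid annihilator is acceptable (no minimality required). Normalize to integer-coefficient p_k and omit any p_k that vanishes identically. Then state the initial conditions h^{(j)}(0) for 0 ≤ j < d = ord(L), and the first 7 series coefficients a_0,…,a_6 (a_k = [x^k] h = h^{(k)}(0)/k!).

f: a_k = -2, -4, -4, -8/3, -4/3, -8/15, -8/45, …
g: a_k = -3, -3, -9, -15, -33, -63, -129, …
f+g: L₀ = lclm(L_f,L_g), ord ≤ 1+1.
Derive L from L₀ (diff closure).
L = (18 + 132·x + 144·x^2 + 288·x^3 + 96·x^4) + (-13 - 68·x - 94·x^2 - 112·x^3 + 40·x^4 + 32·x^5)·Dx + (2 + x + 11·x^2 - 16·x^3 - 44·x^4 - 16·x^5)·Dx^2  (order 2).
h: a_k = -7, -26, -53, -412/3, -953/3, -11626/15, -80341/45, …
ICs: h(0) = -7, h′(0) = -26.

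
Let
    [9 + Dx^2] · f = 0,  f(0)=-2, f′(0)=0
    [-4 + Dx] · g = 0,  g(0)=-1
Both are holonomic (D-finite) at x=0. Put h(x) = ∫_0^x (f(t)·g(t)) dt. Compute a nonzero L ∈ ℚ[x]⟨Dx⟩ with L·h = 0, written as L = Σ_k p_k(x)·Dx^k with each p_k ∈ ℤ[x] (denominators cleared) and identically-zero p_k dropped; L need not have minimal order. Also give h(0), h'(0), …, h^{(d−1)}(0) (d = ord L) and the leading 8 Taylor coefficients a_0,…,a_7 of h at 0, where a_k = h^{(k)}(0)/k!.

f: a_k = -2, 0, 9, 0, -27/4, 0, 81/40, 0, …
g: a_k = -1, -4, -8, -32/3, -32/3, -128/15, -256/45, -1024/315, …
L₀ := L_f ⊗_s L_g (sym. prod.), ord ≤ 2.
Integrate: L := L₀·Dx.
L = 25·Dx - 8·Dx^2 + Dx^3  (order 3).
h: a_k = 0, 2, 4, 7/3, -11/3, -527/60, -779/90, -1679/360, …
ICs: h(0) = 0, h′(0) = 2, h′′(0) = 8.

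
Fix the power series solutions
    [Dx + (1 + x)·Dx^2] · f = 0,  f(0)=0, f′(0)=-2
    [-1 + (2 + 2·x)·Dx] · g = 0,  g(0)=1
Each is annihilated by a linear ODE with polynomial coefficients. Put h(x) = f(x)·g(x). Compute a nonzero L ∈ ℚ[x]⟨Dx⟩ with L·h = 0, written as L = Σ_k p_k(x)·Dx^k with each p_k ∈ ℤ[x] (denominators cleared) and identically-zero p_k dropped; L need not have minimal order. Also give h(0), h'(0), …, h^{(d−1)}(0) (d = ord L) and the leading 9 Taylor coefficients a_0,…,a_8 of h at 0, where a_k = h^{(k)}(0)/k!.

f: a_k = 0, -2, 1, -2/3, 1/2, -2/5, 1/3, -2/7, 1/4, …
g: a_k = 1, 1/2, -1/8, 1/16, -5/128, 7/256, -21/1024, 33/2048, -429/32768, …
Product ⇒ symmetric product L₀, ord ≤ 2.
L = 1 + (4 + 8·x + 4·x^2)·Dx^2  (order 2).
h: a_k = 0, -2, 0, 1/12, -1/12, 71/960, -31/480, 3043/53760, -2689/53760, …
ICs: h(0) = 0, h′(0) = -2.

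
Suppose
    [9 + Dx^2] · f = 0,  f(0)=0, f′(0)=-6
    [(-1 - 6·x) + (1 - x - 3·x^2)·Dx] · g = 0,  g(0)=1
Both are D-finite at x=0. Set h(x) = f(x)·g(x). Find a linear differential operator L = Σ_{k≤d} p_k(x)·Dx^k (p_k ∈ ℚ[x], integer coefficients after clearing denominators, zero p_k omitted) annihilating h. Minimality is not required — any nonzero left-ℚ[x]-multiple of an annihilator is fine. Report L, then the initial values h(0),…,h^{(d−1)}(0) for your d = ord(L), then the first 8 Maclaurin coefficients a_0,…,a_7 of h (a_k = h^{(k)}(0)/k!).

f: a_k = 0, -6, 0, 9, 0, -81/20, 0, 243/280, …
g: a_k = 1, 1, 4, 7, 19, 40, 97, 217, …
h₀=f·g: eliminate ⇒ L₀, order ≤ 2·1.
L = (-3 + 9·x + 27·x^2) + (2 + 12·x)·Dx + (-1 + x + 3·x^2)·Dx^2  (order 2).
h: a_k = 0, -6, -6, -15, -33, -1641/20, -3621/20, -119373/280, …
ICs: h(0) = 0, h′(0) = -6.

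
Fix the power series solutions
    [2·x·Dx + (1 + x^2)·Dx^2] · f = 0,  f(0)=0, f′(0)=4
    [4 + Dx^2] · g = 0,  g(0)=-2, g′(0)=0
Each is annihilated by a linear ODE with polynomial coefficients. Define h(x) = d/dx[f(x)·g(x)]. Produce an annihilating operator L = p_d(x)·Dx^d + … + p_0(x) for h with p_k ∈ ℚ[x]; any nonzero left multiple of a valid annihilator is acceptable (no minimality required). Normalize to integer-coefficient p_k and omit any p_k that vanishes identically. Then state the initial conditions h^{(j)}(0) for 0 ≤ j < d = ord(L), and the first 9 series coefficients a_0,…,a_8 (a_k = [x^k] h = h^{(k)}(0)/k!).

f: a_k = 0, 4, 0, -4/3, 0, 4/5, 0, -4/7, 0, …
g: a_k = -2, 0, 4, 0, -4/3, 0, 8/45, 0, -4/315, …
f·g: L₀ = L_f ⊗_s L_g, ord ≤ 2·2.
h₀' ⇒ L via d/dx closure of L₀.
L = (512 + 1824·x^2 + 2768·x^4 + 1920·x^6 + 912·x^8 + 320·x^10 + 64·x^12) + (248·x + 944·x^3 + 1240·x^5 + 800·x^7 + 320·x^9 + 64·x^11)·Dx + (168 + 652·x^2 + 1080·x^4 + 892·x^6 + 488·x^8 + 176·x^10 + 32·x^12)·Dx^2 + (62·x + 236·x^3 + 310·x^5 + 200·x^7 + 80·x^9 + 16·x^11)·Dx^3 + (10 + 49·x^2 + 97·x^4 + 103·x^6 + 65·x^8 + 24·x^10 + 4·x^12)·Dx^4  (order 4).
h: a_k = -8, 0, 56, 0, -184/3, 0, 2152/45, 0, -856/21, …
ICs: h(0) = -8, h′(0) = 0, h′′(0) = 112, h′′′(0) = 0.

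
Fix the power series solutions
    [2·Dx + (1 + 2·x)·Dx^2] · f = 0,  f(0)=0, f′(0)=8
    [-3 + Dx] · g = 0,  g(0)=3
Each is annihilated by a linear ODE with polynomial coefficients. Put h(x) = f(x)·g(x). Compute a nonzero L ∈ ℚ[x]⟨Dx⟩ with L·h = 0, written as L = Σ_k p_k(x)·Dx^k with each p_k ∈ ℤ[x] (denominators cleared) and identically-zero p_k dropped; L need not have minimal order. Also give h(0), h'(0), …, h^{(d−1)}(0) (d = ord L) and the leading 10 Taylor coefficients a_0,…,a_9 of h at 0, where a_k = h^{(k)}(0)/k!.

f: a_k = 0, 8, -8, 32/3, -16, 128/5, -128/3, 512/7, -128, 2048/9, …
g: a_k = 3, 9, 27/2, 27/2, 81/8, 243/40, 243/80, 729/560, 2187/4480, 729/4480, …
Sym-product of L_f,L_g gives L₀ (≤ ord 2).
L = (3 + 18·x) + (-4 - 12·x)·Dx + (1 + 2·x)·Dx^2  (order 2).
h: a_k = 0, 24, 48, 68, 48, 249/5, -2, 3411/70, -336/5, 218377/1680, …
ICs: h(0) = 0, h′(0) = 24.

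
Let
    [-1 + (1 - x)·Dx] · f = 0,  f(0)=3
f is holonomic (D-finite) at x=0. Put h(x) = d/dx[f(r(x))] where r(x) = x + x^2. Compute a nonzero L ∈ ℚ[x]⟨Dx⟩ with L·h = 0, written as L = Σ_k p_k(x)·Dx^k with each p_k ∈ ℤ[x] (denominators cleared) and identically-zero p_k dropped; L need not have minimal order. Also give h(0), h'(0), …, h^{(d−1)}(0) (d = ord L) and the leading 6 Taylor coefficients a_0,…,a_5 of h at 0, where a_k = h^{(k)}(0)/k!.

L = (4 + 6·x + 6·x^2) + (-1 - x + 3·x^2 + 2·x^3)·Dx  (order 1).
h: a_k = 3, 12, 27, 60, 120, 234, …
ICs: h(0) = 3.

f: a_k = 3, 3, 3, 3, 3, 3, …
h₀=f(r): pull back L_f along r ⇒ L₀.
Derive L from L₀ (diff closure).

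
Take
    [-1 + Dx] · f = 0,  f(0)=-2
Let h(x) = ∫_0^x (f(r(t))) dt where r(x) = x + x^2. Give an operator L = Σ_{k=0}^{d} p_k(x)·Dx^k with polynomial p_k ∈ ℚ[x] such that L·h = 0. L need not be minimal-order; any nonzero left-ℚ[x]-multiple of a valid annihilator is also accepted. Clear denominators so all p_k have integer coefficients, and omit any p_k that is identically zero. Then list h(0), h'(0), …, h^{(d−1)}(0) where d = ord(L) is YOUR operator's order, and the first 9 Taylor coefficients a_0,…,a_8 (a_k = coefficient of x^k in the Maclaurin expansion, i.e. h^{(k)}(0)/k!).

L = (-1 - 2·x)·Dx + Dx^2  (order 2).
h: a_k = 0, -2, -1, -1, -7/12, -5/12, -9/40, -331/2520, -1303/20160, …
ICs: h(0) = 0, h′(0) = -2.

f: a_k = -2, -2, -1, -1/3, -1/12, -1/60, -1/360, -1/2520, -1/20160, …
f∘r: x↦r, Dx↦Dx/r' in L_f ⇒ L₀.
h=∫₀ˣh₀: take L = L₀·Dx.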